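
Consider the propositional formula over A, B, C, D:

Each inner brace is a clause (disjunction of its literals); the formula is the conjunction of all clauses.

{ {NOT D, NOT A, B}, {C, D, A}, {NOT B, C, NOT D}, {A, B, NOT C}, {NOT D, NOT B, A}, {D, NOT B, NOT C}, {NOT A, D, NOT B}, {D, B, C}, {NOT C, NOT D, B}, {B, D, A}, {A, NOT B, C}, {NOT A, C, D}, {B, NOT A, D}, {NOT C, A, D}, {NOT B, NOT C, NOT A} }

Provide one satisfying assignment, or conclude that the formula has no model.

A=false,  B=false,  C=false,  D=true

Branch on D: set D = true.
Branch on A: set A = false.
From the singleton clause (NOT B), B = false.
From the singleton clause (NOT C), C = false.
Every clause now holds.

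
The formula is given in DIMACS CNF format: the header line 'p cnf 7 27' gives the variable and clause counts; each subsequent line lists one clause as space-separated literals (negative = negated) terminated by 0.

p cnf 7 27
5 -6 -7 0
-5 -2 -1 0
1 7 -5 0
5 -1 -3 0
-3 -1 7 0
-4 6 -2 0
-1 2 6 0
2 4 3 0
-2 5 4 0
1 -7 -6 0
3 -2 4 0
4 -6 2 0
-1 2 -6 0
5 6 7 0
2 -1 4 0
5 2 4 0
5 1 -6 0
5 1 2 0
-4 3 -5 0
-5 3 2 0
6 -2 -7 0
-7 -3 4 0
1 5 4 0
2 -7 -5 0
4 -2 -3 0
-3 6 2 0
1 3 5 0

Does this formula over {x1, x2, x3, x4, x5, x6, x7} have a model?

Satisfiable

Case x5 = False:
Case x6 = True:
From the singleton clause (¬x7), x7 = False.
From the singleton clause (x1), x1 = True.
From the singleton clause (¬x3), x3 = False.
From the singleton clause (x2), x2 = True.
From the singleton clause (x4), x4 = True.
All clauses are satisfied.
A satisfying assignment: x1: True, x2: True, x3: False, x4: True, x5: False, x6: True, x7: False.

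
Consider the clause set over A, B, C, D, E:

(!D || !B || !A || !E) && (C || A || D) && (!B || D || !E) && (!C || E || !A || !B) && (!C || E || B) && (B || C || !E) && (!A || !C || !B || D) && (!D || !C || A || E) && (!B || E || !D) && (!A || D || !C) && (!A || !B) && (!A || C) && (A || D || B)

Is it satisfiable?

Satisfiable

Branch on A: set A = false.
Branch on C: set C = true.
Branch on E: set E = true.
Branch on B: set B = true.
Unit clause (D) forces D = true.
All clauses are satisfied.
A satisfying assignment: A=false,  B=true,  C=true,  D=true,  E=true.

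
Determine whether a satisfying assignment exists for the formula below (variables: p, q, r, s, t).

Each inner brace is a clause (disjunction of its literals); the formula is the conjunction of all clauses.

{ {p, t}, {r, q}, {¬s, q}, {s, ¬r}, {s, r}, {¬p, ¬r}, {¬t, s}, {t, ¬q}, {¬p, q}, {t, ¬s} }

Suppose p = False.
The clause (t) is unit, so t = True.
The clause (s) is unit, so s = True.
The clause (q) is unit, so q = True.
No clause remains; r is free.
A satisfying assignment: p ↦ False, q ↦ True, r ↦ True, s ↦ True, t ↦ True.

Yes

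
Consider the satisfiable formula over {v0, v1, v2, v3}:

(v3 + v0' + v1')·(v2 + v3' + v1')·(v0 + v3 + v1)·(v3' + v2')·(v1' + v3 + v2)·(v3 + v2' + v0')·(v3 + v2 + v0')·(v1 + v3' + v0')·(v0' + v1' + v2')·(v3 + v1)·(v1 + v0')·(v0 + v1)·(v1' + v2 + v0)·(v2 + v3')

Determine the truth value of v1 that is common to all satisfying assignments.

Suppose v1 = 0.
The clause (v3) is unit, so v3 = 1.
The clause (v2') is unit, so v2 = 0.
Now (v2) is unsatisfied and unit — conflict.
So every satisfying assignment has v1 = True.

True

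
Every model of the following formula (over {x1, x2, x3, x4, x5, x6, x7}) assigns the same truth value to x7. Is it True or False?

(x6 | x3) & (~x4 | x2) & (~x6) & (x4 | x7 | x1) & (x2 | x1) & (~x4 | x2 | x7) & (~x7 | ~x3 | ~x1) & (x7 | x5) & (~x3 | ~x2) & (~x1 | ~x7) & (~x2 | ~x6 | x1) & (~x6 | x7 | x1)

False

Suppose x7 = 1.
(~x6) alone gives x6 = 0.
(x3) alone gives x3 = 1.
(~x1) alone gives x1 = 0.
(x2) alone gives x2 = 1.
But (~x2) is also a unit clause — contradiction.
So every satisfying assignment has x7 = False.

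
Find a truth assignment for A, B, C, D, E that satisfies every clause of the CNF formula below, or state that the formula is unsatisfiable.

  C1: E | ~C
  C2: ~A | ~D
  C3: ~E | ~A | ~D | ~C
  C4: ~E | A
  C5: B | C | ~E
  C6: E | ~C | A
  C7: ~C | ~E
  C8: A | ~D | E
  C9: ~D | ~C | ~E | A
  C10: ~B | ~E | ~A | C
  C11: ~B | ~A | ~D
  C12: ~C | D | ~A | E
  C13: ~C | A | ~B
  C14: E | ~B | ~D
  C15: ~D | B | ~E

Case E = 0:
Unit clause (~C) forces C = 0.
Case A = 0:
Unit clause (~D) forces D = 0.
Every clause is now satisfied; B is unconstrained.

A: 0; B: 0; C: 0; D: 0; E: 0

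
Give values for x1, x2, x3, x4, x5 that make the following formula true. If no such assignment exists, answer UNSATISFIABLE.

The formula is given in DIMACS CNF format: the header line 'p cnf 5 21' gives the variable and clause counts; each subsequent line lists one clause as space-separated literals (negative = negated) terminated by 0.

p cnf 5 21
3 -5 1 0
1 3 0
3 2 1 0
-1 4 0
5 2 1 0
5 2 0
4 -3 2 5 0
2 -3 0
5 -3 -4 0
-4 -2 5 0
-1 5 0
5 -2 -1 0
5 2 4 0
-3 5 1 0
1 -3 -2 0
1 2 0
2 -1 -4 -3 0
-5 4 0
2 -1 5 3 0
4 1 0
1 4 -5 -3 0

x1 ↦ True; x2 ↦ True; x3 ↦ False; x4 ↦ True; x5 ↦ True

Suppose x1 = True.
(x4) alone gives x4 = True.
(x5) alone gives x5 = True.
Suppose x2 = True.
No clause remains; x3 is free.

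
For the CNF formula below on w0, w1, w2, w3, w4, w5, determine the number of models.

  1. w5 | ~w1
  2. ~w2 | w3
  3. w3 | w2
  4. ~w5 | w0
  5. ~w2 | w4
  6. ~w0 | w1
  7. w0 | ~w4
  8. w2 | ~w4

There are 2^6 = 64 truth assignments over (w0, w1, w2, w3, w4, w5).
Split on w2. With w2 = 1, the clauses containing w2 are satisfied and ~w2 drops from the rest; 1 of the 2^5 = 32 assignments to the other variables satisfy what remains.
With w2 = 0, by the same count on the reduced clause set, 2 assignments work.
Total: 1 + 2 = 3.

3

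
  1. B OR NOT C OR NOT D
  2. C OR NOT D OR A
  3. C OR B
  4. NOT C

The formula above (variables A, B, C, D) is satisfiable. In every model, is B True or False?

True

Suppose B = false.
The clause (C) is unit, so C = true.
That conflicts with the unit clause (NOT C).
So every satisfying assignment has B = True.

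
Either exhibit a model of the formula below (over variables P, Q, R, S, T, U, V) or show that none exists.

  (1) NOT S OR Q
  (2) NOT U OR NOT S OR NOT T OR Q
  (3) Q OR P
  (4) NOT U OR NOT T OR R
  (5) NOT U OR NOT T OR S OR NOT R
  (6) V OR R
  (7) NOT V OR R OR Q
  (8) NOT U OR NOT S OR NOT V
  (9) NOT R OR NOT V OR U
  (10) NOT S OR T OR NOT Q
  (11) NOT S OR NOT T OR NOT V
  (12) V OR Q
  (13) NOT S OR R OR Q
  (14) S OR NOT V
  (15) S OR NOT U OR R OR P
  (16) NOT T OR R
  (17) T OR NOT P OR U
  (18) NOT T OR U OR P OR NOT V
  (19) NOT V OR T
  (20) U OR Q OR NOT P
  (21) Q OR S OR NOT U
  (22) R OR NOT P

P=false; Q=true; R=true; S=true; T=true; U=true; V=false

Case S = true:
(Q) alone gives Q = true.
(T) alone gives T = true.
(NOT V) alone gives V = false.
(R) alone gives R = true.
All clauses hold; P, U can take either value.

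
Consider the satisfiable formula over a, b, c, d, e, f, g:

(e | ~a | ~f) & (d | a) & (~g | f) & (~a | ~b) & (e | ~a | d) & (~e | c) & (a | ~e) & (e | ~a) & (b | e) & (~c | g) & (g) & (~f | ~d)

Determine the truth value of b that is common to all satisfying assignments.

False

Suppose b = 1.
Unit clause (~a) forces a = 0.
Unit clause (d) forces d = 1.
Unit clause (~e) forces e = 0.
Unit clause (g) forces g = 1.
Unit clause (f) forces f = 1.
That conflicts with the unit clause (~f).
So every satisfying assignment has b = False.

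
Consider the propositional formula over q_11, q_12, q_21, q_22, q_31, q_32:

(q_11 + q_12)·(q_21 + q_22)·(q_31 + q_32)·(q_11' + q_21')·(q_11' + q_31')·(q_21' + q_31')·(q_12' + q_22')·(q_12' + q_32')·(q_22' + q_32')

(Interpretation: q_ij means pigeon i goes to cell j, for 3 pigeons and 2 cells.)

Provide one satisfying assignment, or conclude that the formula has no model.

Suppose q_11 = 1.
The clause (q_21') is unit, so q_21 = 0.
The clause (q_22) is unit, so q_22 = 1.
The clause (q_31') is unit, so q_31 = 0.
The clause (q_32) is unit, so q_32 = 1.
But (q_32') is also a unit clause — contradiction.
Undo q_11 and try q_11 = 0.
The clause (q_12) is unit, so q_12 = 1.
The clause (q_22') is unit, so q_22 = 0.
The clause (q_21) is unit, so q_21 = 1.
The clause (q_31') is unit, so q_31 = 0.
The clause (q_32) is unit, so q_32 = 1.
But (q_32') is also a unit clause — contradiction.
Either choice for q_11 ends in contradiction.

UNSATISFIABLE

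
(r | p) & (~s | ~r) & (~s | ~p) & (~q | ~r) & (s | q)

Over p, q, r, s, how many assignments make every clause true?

1

There are 2^4 = 16 truth assignments over (p, q, r, s).
Check each against the 5 clauses (columns in the order p, q, r, s):
  F F F F  ✗ fails (r | p)
  F F F T  ✗ fails (r | p)
  F F T F  ✗ fails (s | q)
  F F T T  ✗ fails (~s | ~r)
  F T F F  ✗ fails (r | p)
  F T F T  ✗ fails (r | p)
  F T T F  ✗ fails (~q | ~r)
  F T T T  ✗ fails (~s | ~r)
  T F F F  ✗ fails (s | q)
  T F F T  ✗ fails (~s | ~p)
  T F T F  ✗ fails (s | q)
  T F T T  ✗ fails (~s | ~r)
  T T F F  ✓ satisfies all
  T T F T  ✗ fails (~s | ~p)
  T T T F  ✗ fails (~q | ~r)
  T T T T  ✗ fails (~s | ~r)
1 of the 16 rows is a model.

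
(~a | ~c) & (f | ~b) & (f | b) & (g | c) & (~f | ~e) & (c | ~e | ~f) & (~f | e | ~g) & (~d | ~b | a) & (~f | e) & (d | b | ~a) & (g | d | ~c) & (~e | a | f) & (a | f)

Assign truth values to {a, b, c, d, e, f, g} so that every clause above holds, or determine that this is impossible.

UNSATISFIABLE

Try a = 0.
Unit clause (f) forces f = 1.
Unit clause (~e) forces e = 0.
That conflicts with the unit clause (e).
Backtrack on a: now try a = 1.
Unit clause (~c) forces c = 0.
Unit clause (g) forces g = 1.
Try f = 1.
Unit clause (~e) forces e = 0.
That conflicts with the unit clause (e).
Backtrack on f: now try f = 0.
Unit clause (~b) forces b = 0.
That conflicts with the unit clause (b).
Neither f = 1 nor f = 0 works.
Neither a = 1 nor a = 0 works.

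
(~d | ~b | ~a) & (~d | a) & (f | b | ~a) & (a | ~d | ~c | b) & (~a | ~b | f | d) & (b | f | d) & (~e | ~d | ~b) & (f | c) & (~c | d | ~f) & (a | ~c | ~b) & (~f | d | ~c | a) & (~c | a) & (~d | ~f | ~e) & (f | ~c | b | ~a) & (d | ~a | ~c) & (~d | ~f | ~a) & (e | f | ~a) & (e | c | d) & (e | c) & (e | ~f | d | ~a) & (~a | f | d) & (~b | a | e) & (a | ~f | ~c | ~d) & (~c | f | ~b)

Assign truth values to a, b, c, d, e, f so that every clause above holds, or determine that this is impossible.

a: 0, b: 0, c: 0, d: 0, e: 1, f: 1

Suppose d = 0.
Suppose b = 0.
The clause (f) is unit, so f = 1.
The clause (~c) is unit, so c = 0.
The clause (e) is unit, so e = 1.
Every clause is now satisfied; a is unconstrained.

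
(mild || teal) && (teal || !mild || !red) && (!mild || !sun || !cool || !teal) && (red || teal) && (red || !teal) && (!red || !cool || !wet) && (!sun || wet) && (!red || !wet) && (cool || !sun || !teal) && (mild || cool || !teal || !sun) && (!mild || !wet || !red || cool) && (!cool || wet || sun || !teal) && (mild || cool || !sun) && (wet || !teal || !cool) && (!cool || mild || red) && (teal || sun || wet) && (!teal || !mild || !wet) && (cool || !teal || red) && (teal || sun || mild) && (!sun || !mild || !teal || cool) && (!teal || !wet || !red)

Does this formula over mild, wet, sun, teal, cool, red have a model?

Yes

Suppose mild = true.
Suppose teal = true.
Unit clause (red) forces red = true.
Unit clause (!wet) forces wet = false.
Unit clause (!sun) forces sun = false.
Unit clause (!cool) forces cool = false.
Every clause now holds.
A satisfying assignment: mild: true,  wet: false,  sun: false,  teal: true,  cool: false,  red: true.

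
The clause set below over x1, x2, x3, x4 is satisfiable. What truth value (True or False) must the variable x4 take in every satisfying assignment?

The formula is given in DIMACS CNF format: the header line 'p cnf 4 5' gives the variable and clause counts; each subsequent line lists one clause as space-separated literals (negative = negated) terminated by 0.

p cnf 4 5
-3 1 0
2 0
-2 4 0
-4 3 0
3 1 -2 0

Suppose x4 = False.
From the singleton clause (x2), x2 = True.
That conflicts with the unit clause (¬x2).
So every satisfying assignment has x4 = True.

True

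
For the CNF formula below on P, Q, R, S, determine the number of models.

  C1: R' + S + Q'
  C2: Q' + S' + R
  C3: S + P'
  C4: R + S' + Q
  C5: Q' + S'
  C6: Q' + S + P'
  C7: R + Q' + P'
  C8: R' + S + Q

4

There are 2^4 = 16 truth assignments over (P, Q, R, S).
Check each against the 8 clauses (columns in the order P, Q, R, S):
  F F F F  ✓ satisfies all
  F F F T  ✗ fails (R + S' + Q)
  F F T F  ✗ fails (R' + S + Q)
  F F T T  ✓ satisfies all
  F T F F  ✓ satisfies all
  F T F T  ✗ fails (Q' + S' + R)
  F T T F  ✗ fails (R' + S + Q')
  F T T T  ✗ fails (Q' + S')
  T F F F  ✗ fails (S + P')
  T F F T  ✗ fails (R + S' + Q)
  T F T F  ✗ fails (S + P')
  T F T T  ✓ satisfies all
  T T F F  ✗ fails (S + P')
  T T F T  ✗ fails (Q' + S' + R)
  T T T F  ✗ fails (R' + S + Q')
  T T T T  ✗ fails (Q' + S')
4 of the 16 rows are models.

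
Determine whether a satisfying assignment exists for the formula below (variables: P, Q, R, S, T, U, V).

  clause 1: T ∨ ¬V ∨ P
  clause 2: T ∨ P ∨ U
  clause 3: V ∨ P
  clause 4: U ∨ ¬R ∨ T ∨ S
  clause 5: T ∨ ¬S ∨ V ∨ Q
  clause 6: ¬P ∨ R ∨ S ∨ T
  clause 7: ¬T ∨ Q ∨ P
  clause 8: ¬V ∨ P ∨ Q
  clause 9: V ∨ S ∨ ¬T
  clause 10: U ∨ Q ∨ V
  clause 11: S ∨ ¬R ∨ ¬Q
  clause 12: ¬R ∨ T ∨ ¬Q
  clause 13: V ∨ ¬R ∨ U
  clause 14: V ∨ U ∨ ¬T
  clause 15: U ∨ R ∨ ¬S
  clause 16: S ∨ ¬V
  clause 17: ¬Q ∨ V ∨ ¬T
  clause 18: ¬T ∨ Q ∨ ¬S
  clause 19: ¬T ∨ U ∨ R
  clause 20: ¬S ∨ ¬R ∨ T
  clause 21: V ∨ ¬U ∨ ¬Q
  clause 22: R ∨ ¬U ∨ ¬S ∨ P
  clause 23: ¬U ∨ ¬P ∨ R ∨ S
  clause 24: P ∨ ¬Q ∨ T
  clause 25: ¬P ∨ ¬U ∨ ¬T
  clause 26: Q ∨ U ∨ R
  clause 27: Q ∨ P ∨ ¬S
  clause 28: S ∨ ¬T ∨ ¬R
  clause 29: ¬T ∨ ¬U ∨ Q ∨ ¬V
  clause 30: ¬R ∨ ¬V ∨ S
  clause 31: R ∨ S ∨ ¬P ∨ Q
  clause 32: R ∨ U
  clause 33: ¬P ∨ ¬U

Branch on V: set V = True.
Unit clause (S) forces S = True.
Branch on T: set T = True.
Unit clause (Q) forces Q = True.
Branch on U: set U = True.
Unit clause (¬P) forces P = False.
Unit clause (R) forces R = True.
All clauses are satisfied.
A satisfying assignment: P ↦ False, Q ↦ True, R ↦ True, S ↦ True, T ↦ True, U ↦ True, V ↦ True.

Satisfiable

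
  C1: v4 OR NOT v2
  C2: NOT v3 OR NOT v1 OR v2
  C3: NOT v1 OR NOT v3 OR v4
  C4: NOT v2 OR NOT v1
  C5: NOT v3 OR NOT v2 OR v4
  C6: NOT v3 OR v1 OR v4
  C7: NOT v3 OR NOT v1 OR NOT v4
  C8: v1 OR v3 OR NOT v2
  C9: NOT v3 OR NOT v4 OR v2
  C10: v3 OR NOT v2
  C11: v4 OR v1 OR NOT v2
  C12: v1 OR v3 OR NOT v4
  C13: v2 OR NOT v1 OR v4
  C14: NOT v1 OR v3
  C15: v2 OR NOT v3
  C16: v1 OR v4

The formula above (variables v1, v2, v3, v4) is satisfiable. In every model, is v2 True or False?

True

Suppose v2 = false.
The clause (NOT v3) is unit, so v3 = false.
The clause (NOT v1) is unit, so v1 = false.
The clause (NOT v4) is unit, so v4 = false.
Now (v4) is unsatisfied and unit — conflict.
So every satisfying assignment has v2 = True.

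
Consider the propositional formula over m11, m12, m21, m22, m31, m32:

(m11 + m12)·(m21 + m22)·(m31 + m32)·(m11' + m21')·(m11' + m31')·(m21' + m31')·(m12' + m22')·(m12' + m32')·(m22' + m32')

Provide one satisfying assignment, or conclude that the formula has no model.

Branch on m11: set m11 = 1.
From the singleton clause (m21'), m21 = 0.
From the singleton clause (m22), m22 = 1.
From the singleton clause (m31'), m31 = 0.
From the singleton clause (m32), m32 = 1.
But (m32') is also a unit clause — contradiction.
That branch fails; take m11 = 0 instead.
From the singleton clause (m12), m12 = 1.
From the singleton clause (m22'), m22 = 0.
From the singleton clause (m21), m21 = 1.
From the singleton clause (m31'), m31 = 0.
From the singleton clause (m32), m32 = 1.
But (m32') is also a unit clause — contradiction.
Either choice for m11 ends in contradiction.

UNSATISFIABLE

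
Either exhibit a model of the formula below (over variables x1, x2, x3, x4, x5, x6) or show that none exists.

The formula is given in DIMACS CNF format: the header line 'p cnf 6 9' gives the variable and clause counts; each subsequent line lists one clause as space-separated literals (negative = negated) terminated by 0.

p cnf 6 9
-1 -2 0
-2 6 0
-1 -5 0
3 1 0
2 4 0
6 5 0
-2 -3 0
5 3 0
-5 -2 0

x1: False; x2: False; x3: True; x4: True; x5: True; x6: False

Case x1 = False:
Unit clause (x3) forces x3 = True.
Unit clause (¬x2) forces x2 = False.
Unit clause (x4) forces x4 = True.
Case x6 = False:
Unit clause (x5) forces x5 = True.
This assignment satisfies each clause.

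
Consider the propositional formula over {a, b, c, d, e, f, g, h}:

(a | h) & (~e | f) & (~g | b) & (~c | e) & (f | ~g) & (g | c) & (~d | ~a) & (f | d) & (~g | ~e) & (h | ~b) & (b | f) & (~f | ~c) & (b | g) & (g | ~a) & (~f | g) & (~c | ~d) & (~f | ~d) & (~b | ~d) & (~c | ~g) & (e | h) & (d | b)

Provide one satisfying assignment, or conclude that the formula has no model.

Try a = 1.
From the singleton clause (~d), d = 0.
From the singleton clause (f), f = 1.
From the singleton clause (~c), c = 0.
From the singleton clause (g), g = 1.
From the singleton clause (b), b = 1.
From the singleton clause (~e), e = 0.
From the singleton clause (h), h = 1.
Every clause now holds.

a: 1,  b: 1,  c: 0,  d: 0,  e: 0,  f: 1,  g: 1,  h: 1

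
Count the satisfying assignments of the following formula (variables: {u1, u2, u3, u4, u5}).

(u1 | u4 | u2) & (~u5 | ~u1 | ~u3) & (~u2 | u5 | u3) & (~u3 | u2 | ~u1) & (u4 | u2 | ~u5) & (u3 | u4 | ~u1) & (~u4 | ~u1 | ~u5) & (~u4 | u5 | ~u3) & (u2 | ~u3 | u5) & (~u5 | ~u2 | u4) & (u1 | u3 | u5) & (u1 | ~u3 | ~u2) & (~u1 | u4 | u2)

There are 2^5 = 32 truth assignments over (u1, u2, u3, u4, u5).
Split on u2. With u2 = 1, the clauses containing u2 are satisfied and ~u2 drops from the rest; 2 of the 2^4 = 16 assignments to the other variables satisfy what remains.
With u2 = 0, by the same count on the reduced clause set, 3 assignments work.
Total: 2 + 3 = 5.

5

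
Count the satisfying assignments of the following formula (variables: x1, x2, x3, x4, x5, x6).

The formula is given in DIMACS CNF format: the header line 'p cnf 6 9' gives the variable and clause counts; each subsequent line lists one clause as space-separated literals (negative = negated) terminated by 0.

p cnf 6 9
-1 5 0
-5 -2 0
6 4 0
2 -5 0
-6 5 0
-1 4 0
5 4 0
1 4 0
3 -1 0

There are 2^6 = 64 truth assignments over (x1, x2, x3, x4, x5, x6).
Split on x5. With x5 = True, the clauses containing x5 are satisfied and ¬x5 drops from the rest; 0 of the 2^5 = 32 assignments to the other variables satisfy what remains.
With x5 = False, by the same count on the reduced clause set, 4 assignments work.
(One model: x1=F, x2=F, x3=F, x4=T, x5=F, x6=F.)
Total: 0 + 4 = 4.

4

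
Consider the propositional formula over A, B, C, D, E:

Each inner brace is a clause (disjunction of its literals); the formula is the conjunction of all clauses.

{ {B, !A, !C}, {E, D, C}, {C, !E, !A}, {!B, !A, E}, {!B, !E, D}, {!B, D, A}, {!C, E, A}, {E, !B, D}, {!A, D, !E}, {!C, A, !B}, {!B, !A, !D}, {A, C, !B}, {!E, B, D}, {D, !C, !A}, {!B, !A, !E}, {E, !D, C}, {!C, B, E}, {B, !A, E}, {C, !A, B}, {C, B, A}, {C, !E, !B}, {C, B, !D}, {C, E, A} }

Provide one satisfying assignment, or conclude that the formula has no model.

Case B = false:
Case A = false:
From the singleton clause (C), C = true.
From the singleton clause (E), E = true.
From the singleton clause (D), D = true.
Every clause now holds.

A ↦ false,  B ↦ false,  C ↦ true,  D ↦ true,  E ↦ true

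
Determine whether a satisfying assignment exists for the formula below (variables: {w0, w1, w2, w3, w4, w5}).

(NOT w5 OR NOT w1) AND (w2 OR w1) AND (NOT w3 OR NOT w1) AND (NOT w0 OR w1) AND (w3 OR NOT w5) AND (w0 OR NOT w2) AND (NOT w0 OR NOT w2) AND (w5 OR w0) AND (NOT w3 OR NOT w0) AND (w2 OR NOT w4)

Case w5 = false:
(w0) alone gives w0 = true.
(w1) alone gives w1 = true.
(NOT w3) alone gives w3 = false.
(NOT w2) alone gives w2 = false.
(NOT w4) alone gives w4 = false.
Every clause now holds.
A satisfying assignment: w0: true,  w1: true,  w2: false,  w3: false,  w4: false,  w5: false.

Yes, satisfiable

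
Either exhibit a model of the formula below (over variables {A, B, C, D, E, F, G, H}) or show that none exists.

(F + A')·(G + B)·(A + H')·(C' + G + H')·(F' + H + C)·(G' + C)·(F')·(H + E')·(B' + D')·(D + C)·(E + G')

A=0, B=1, C=1, D=0, E=0, F=0, G=0, H=0

From the singleton clause (F'), F = 0.
From the singleton clause (A'), A = 0.
From the singleton clause (H'), H = 0.
From the singleton clause (E'), E = 0.
From the singleton clause (G'), G = 0.
From the singleton clause (B), B = 1.
From the singleton clause (D'), D = 0.
From the singleton clause (C), C = 1.
All clauses are satisfied.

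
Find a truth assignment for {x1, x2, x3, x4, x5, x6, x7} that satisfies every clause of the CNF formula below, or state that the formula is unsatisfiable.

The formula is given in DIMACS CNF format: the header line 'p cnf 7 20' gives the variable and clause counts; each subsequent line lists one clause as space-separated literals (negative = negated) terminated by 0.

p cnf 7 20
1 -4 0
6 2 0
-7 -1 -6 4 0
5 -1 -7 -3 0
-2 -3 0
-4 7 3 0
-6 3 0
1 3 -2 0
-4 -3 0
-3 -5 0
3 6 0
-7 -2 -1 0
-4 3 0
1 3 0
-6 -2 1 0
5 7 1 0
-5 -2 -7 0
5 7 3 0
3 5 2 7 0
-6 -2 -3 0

x1: False, x2: False, x3: True, x4: False, x5: False, x6: True, x7: True

Branch on x1: set x1 = False.
The clause (¬x4) is unit, so x4 = False.
The clause (x3) is unit, so x3 = True.
The clause (¬x2) is unit, so x2 = False.
The clause (x6) is unit, so x6 = True.
The clause (¬x5) is unit, so x5 = False.
The clause (x7) is unit, so x7 = True.
This assignment satisfies each clause.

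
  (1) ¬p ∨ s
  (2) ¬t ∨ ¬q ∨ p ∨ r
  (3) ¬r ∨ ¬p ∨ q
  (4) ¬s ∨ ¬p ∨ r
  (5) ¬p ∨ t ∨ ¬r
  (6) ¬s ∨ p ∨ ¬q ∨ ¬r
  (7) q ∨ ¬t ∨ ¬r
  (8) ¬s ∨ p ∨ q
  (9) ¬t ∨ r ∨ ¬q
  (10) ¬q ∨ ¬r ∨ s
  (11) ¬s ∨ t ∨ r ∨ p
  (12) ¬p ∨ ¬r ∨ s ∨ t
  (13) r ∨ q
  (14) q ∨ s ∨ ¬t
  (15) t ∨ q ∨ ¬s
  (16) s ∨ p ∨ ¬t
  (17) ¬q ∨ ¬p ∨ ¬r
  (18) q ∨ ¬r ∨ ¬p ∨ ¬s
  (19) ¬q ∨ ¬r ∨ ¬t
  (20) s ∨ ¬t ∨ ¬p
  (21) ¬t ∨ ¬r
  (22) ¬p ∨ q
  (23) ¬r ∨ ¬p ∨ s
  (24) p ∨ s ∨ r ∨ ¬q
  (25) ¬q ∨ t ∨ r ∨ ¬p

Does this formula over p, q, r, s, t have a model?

Branch on p: set p = False.
Branch on s: set s = False.
From the singleton clause (¬t), t = False.
Branch on q: set q = False.
From the singleton clause (r), r = True.
This assignment satisfies each clause.
A satisfying assignment: p ↦ False; q ↦ False; r ↦ True; s ↦ False; t ↦ False.

Satisfiable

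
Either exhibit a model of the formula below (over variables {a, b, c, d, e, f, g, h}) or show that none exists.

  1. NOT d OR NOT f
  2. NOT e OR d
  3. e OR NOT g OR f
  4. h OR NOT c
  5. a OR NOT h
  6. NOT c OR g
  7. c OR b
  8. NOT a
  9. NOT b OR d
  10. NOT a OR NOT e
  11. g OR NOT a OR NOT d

a ↦ false,  b ↦ true,  c ↦ false,  d ↦ true,  e ↦ true,  f ↦ false,  g ↦ false,  h ↦ false

The clause (NOT a) is unit, so a = false.
The clause (NOT h) is unit, so h = false.
The clause (NOT c) is unit, so c = false.
The clause (b) is unit, so b = true.
The clause (d) is unit, so d = true.
The clause (NOT f) is unit, so f = false.
Case e = true:
Every clause is now satisfied; g is unconstrained.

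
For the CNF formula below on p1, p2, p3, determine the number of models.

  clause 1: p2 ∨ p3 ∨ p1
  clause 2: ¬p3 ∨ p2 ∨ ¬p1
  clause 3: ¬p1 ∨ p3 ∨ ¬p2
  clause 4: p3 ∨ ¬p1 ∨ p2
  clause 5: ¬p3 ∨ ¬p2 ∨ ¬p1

There are 2^3 = 8 truth assignments over (p1, p2, p3).
Check each against the 5 clauses (columns in the order p1, p2, p3):
  F F F  ✗ fails (p2 ∨ p3 ∨ p1)
  F F T  ✓ satisfies all
  F T F  ✓ satisfies all
  F T T  ✓ satisfies all
  T F F  ✗ fails (p3 ∨ ¬p1 ∨ p2)
  T F T  ✗ fails (¬p3 ∨ p2 ∨ ¬p1)
  T T F  ✗ fails (¬p1 ∨ p3 ∨ ¬p2)
  T T T  ✗ fails (¬p3 ∨ ¬p2 ∨ ¬p1)
3 of the 8 rows are models.

3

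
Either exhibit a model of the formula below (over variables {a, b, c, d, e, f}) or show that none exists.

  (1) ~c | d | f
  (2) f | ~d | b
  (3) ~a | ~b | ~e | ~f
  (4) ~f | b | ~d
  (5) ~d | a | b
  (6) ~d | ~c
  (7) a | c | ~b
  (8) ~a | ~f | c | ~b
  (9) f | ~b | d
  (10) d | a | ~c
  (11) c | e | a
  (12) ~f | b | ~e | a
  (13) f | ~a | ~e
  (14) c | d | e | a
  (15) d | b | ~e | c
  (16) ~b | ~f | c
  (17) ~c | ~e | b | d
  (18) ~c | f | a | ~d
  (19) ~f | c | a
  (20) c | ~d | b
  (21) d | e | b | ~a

a=1, b=1, c=0, d=1, e=0, f=0

Try d = 1.
(~c) alone gives c = 0.
(b) alone gives b = 1.
(a) alone gives a = 1.
(~f) alone gives f = 0.
(~e) alone gives e = 0.
This assignment satisfies each clause.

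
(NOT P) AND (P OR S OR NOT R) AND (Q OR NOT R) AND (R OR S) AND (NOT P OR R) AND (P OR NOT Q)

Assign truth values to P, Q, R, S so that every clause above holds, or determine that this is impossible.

P: false, Q: false, R: false, S: true

(NOT P) alone gives P = false.
(NOT Q) alone gives Q = false.
(NOT R) alone gives R = false.
(S) alone gives S = true.
Every clause now holds.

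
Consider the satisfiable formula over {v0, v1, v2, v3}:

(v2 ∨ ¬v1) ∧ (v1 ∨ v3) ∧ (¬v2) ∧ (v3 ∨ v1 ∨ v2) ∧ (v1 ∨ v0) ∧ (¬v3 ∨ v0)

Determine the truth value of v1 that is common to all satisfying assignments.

Suppose v1 = True.
Unit clause (v2) forces v2 = True.
But (¬v2) is also a unit clause — contradiction.
So every satisfying assignment has v1 = False.

False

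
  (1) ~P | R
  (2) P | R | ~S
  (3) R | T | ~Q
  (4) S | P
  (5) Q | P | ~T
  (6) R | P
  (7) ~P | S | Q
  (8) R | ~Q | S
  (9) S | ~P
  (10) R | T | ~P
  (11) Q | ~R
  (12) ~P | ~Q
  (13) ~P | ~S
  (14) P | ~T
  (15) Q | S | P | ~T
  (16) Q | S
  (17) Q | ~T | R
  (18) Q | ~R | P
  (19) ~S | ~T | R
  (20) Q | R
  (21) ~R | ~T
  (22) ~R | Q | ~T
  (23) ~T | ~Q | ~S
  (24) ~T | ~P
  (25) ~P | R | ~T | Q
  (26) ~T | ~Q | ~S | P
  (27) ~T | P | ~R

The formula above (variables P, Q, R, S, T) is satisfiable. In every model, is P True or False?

Suppose P = 1.
The clause (R) is unit, so R = 1.
The clause (S) is unit, so S = 1.
But (~S) is also a unit clause — contradiction.
So every satisfying assignment has P = False.

False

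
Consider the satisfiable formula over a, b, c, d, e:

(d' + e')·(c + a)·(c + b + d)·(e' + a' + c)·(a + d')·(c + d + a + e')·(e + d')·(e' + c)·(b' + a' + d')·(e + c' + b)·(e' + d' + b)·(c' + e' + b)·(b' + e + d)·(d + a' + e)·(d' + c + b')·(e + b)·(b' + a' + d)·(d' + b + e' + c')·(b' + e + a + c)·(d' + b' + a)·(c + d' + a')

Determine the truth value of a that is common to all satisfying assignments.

False

Suppose a = 1.
Branch on d: set d = 0.
From the singleton clause (e), e = 1.
From the singleton clause (c), c = 1.
From the singleton clause (b), b = 1.
But (b') is also a unit clause — contradiction.
Backtrack on d: now try d = 1.
From the singleton clause (e'), e = 0.
But (e) is also a unit clause — contradiction.
Neither d = 1 nor d = 0 works.
So every satisfying assignment has a = False.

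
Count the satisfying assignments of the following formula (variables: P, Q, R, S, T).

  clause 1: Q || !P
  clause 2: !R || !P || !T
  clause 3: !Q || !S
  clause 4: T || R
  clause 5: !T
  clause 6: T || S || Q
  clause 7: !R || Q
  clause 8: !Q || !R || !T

There are 2^5 = 32 truth assignments over (P, Q, R, S, T).
Split on R. With R = true, the clauses containing R are satisfied and !R drops from the rest; 2 of the 2^4 = 16 assignments to the other variables satisfy what remains.
With R = false, by the same count on the reduced clause set, 0 assignments work.
Total: 2 + 0 = 2.

2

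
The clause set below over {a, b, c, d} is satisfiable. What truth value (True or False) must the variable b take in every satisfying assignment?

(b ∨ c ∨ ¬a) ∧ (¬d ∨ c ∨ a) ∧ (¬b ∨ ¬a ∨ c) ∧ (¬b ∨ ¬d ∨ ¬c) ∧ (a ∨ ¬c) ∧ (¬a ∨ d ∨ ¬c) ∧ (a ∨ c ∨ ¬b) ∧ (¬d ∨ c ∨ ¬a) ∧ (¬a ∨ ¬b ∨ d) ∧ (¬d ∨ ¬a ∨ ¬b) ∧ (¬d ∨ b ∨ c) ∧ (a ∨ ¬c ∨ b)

Suppose b = True.
Branch on a: set a = False.
Unit clause (¬c) forces c = False.
But (c) is also a unit clause — contradiction.
Undo a and try a = True.
Unit clause (c) forces c = True.
Unit clause (¬d) forces d = False.
But (d) is also a unit clause — contradiction.
Both values of a lead to a conflict.
So every satisfying assignment has b = False.

False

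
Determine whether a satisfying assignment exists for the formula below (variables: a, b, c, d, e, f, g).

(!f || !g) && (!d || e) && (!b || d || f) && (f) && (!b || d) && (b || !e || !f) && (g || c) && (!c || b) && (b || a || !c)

Satisfiable

(f) alone gives f = true.
(!g) alone gives g = false.
(c) alone gives c = true.
(b) alone gives b = true.
(d) alone gives d = true.
(e) alone gives e = true.
No clause remains; a is free.
A satisfying assignment: a: false; b: true; c: true; d: true; e: true; f: true; g: false.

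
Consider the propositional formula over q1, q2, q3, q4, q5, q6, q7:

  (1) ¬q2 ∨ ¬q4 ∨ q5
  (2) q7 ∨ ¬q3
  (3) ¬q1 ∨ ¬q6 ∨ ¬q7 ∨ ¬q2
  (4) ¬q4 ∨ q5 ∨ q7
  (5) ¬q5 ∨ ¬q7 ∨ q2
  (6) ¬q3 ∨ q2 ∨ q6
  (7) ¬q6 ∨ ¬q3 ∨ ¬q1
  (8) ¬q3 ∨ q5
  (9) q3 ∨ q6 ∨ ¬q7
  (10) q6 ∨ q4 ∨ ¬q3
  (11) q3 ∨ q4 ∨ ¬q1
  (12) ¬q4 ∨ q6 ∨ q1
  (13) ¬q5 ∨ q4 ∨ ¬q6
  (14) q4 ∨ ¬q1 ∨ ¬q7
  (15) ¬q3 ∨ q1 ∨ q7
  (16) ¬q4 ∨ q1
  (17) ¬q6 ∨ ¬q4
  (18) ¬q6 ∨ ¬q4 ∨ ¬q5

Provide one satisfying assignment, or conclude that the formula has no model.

Try q7 = True.
Try q5 = False.
Unit clause (¬q3) forces q3 = False.
Unit clause (q6) forces q6 = True.
Unit clause (¬q4) forces q4 = False.
Unit clause (¬q1) forces q1 = False.
All clauses hold; q2 can take either value.

q1: False,  q2: True,  q3: False,  q4: False,  q5: False,  q6: True,  q7: True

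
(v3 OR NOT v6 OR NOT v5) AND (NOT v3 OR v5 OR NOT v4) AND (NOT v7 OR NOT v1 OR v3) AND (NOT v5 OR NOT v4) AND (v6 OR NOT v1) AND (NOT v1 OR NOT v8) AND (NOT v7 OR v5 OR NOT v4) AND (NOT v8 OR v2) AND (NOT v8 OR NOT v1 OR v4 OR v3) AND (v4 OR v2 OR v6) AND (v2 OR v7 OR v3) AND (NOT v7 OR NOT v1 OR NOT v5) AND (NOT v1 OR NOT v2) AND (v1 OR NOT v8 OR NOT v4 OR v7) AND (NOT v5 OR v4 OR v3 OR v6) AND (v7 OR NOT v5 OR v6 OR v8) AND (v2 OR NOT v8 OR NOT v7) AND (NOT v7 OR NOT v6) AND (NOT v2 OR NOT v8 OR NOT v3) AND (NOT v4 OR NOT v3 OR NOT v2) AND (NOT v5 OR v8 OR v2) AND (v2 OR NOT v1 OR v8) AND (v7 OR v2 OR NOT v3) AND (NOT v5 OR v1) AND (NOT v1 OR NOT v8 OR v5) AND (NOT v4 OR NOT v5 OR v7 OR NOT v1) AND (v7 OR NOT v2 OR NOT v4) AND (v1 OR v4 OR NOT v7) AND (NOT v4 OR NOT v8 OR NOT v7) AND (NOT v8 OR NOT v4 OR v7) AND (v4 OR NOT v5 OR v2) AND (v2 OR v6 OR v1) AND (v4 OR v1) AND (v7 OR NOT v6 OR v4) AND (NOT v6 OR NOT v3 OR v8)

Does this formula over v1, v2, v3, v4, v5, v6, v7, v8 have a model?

Unsatisfiable

Try v5 = false.
Try v3 = false.
Try v7 = false.
The clause (v2) is unit, so v2 = true.
The clause (NOT v1) is unit, so v1 = false.
The clause (NOT v4) is unit, so v4 = false.
Now (v4) is unsatisfied and unit — conflict.
Backtrack on v7: now try v7 = true.
The clause (NOT v1) is unit, so v1 = false.
The clause (NOT v4) is unit, so v4 = false.
Now (v4) is unsatisfied and unit — conflict.
Neither v7 = true nor v7 = false works.
Backtrack on v3: now try v3 = true.
The clause (NOT v4) is unit, so v4 = false.
The clause (v1) is unit, so v1 = true.
The clause (v6) is unit, so v6 = true.
The clause (NOT v8) is unit, so v8 = false.
Now (v8) is unsatisfied and unit — conflict.
Neither v3 = true nor v3 = false works.
Backtrack on v5: now try v5 = true.
The clause (NOT v4) is unit, so v4 = false.
The clause (v1) is unit, so v1 = true.
The clause (v6) is unit, so v6 = true.
The clause (v3) is unit, so v3 = true.
The clause (NOT v8) is unit, so v8 = false.
Now (v8) is unsatisfied and unit — conflict.
Neither v5 = true nor v5 = false works.
No assignment satisfies every clause.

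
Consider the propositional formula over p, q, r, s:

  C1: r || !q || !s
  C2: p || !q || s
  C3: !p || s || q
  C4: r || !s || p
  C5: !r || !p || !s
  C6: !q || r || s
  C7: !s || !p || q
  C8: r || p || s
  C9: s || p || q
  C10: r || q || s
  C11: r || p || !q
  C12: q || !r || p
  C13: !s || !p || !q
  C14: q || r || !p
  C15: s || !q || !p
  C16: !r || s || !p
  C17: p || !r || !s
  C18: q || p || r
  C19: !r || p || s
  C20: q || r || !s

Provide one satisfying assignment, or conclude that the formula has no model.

UNSATISFIABLE

Case r = true:
Case p = false:
The clause (q) is unit, so q = true.
The clause (s) is unit, so s = true.
But (!s) is also a unit clause — contradiction.
Backtrack on p: now try p = true.
The clause (!s) is unit, so s = false.
But (s) is also a unit clause — contradiction.
Either choice for p ends in contradiction.
Backtrack on r: now try r = false.
Case q = false:
The clause (s) is unit, so s = true.
But (!s) is also a unit clause — contradiction.
Backtrack on q: now try q = true.
The clause (!s) is unit, so s = false.
But (s) is also a unit clause — contradiction.
Either choice for q ends in contradiction.
Either choice for r ends in contradiction.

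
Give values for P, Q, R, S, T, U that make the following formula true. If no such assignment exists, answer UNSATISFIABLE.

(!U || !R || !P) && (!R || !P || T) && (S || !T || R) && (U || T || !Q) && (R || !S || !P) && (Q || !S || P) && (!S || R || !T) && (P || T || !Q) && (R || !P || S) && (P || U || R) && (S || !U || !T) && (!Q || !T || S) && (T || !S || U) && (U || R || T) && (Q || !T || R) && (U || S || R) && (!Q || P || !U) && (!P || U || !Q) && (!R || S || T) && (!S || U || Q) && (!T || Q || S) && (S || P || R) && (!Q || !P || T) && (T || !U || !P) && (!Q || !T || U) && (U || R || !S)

UNSATISFIABLE

Try U = false.
Try T = true.
From the singleton clause (!Q), Q = false.
From the singleton clause (R), R = true.
From the singleton clause (!S), S = false.
Now (S) is unsatisfied and unit — conflict.
Backtrack on T: now try T = false.
From the singleton clause (!Q), Q = false.
From the singleton clause (!S), S = false.
From the singleton clause (R), R = true.
Now (!R) is unsatisfied and unit — conflict.
Either choice for T ends in contradiction.
Backtrack on U: now try U = true.
Try R = false.
Try S = true.
From the singleton clause (!P), P = false.
From the singleton clause (Q), Q = true.
Now (!Q) is unsatisfied and unit — conflict.
Backtrack on S: now try S = false.
From the singleton clause (!T), T = false.
From the singleton clause (!P), P = false.
Now (P) is unsatisfied and unit — conflict.
Either choice for S ends in contradiction.
Backtrack on R: now try R = true.
From the singleton clause (!P), P = false.
From the singleton clause (!Q), Q = false.
From the singleton clause (!S), S = false.
From the singleton clause (!T), T = false.
Now (T) is unsatisfied and unit — conflict.
Either choice for R ends in contradiction.
Either choice for U ends in contradiction.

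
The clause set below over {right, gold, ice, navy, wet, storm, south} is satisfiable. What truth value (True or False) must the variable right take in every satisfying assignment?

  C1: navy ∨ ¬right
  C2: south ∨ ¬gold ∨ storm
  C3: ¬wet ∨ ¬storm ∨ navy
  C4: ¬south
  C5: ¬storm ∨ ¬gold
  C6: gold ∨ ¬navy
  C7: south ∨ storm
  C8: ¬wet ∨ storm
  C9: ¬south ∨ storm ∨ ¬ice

Suppose right = True.
The clause (navy) is unit, so navy = True.
The clause (¬south) is unit, so south = False.
The clause (gold) is unit, so gold = True.
The clause (storm) is unit, so storm = True.
But (¬storm) is also a unit clause — contradiction.
So every satisfying assignment has right = False.

False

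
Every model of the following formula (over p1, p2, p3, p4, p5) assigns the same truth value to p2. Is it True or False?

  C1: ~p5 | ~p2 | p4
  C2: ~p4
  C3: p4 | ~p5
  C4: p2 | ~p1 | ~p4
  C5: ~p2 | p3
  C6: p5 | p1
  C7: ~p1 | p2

True

Suppose p2 = 0.
(~p4) alone gives p4 = 0.
(~p5) alone gives p5 = 0.
(p1) alone gives p1 = 1.
But (~p1) is also a unit clause — contradiction.
So every satisfying assignment has p2 = True.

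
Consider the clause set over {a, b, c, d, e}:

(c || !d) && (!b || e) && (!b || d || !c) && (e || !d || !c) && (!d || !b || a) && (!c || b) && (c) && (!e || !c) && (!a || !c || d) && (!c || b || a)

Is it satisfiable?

(c) alone gives c = true.
(b) alone gives b = true.
(e) alone gives e = true.
Now (!e) is unsatisfied and unit — conflict.
No assignment satisfies every clause.

Unsatisfiable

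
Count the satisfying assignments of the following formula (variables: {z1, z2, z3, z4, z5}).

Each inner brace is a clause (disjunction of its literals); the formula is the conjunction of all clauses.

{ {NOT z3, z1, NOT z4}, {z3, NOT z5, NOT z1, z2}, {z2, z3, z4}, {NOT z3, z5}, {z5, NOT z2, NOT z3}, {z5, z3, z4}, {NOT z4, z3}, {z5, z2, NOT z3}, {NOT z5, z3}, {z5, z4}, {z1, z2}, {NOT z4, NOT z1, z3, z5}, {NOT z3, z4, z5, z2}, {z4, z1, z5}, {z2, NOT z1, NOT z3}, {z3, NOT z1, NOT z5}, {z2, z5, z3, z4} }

There are 2^5 = 32 truth assignments over (z1, z2, z3, z4, z5).
Split on z4. With z4 = true, the clauses containing z4 are satisfied and NOT z4 drops from the rest; 1 of the 2^4 = 16 assignments to the other variables satisfy what remains.
With z4 = false, by the same count on the reduced clause set, 2 assignments work.
Total: 1 + 2 = 3.

3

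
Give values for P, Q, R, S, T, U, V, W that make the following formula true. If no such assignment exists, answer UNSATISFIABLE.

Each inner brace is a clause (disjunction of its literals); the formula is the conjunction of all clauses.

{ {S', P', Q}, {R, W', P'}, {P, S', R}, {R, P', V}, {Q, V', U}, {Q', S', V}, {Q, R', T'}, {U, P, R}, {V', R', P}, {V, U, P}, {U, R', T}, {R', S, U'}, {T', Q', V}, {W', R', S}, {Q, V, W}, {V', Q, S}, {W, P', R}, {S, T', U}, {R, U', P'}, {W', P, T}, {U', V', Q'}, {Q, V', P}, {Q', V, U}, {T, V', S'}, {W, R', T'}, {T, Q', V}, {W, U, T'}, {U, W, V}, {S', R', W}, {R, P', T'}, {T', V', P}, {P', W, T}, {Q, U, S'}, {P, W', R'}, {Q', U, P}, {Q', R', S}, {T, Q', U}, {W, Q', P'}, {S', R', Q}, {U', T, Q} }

P=1,  Q=1,  R=1,  S=1,  T=1,  U=0,  V=1,  W=1

Suppose S = 1.
Suppose P = 1.
The clause (Q) is unit, so Q = 1.
The clause (V) is unit, so V = 1.
The clause (U') is unit, so U = 0.
The clause (T) is unit, so T = 1.
The clause (W) is unit, so W = 1.
The clause (R) is unit, so R = 1.
This assignment satisfies each clause.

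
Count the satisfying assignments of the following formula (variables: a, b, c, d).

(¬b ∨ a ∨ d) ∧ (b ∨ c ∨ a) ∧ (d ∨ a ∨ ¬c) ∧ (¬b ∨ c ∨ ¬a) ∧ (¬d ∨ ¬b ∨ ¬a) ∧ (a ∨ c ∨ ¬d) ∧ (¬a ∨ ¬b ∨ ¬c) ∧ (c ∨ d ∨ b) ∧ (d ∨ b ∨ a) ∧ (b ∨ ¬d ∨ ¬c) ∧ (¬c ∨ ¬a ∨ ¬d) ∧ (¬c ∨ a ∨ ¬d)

There are 2^4 = 16 truth assignments over (a, b, c, d).
Check each against the 12 clauses (columns in the order a, b, c, d):
  F F F F  ✗ fails (b ∨ c ∨ a)
  F F F T  ✗ fails (b ∨ c ∨ a)
  F F T F  ✗ fails (d ∨ a ∨ ¬c)
  F F T T  ✗ fails (b ∨ ¬d ∨ ¬c)
  F T F F  ✗ fails (¬b ∨ a ∨ d)
  F T F T  ✗ fails (a ∨ c ∨ ¬d)
  F T T F  ✗ fails (¬b ∨ a ∨ d)
  F T T T  ✗ fails (¬c ∨ a ∨ ¬d)
  T F F F  ✗ fails (c ∨ d ∨ b)
  T F F T  ✓ satisfies all
  T F T F  ✓ satisfies all
  T F T T  ✗ fails (b ∨ ¬d ∨ ¬c)
  T T F F  ✗ fails (¬b ∨ c ∨ ¬a)
  T T F T  ✗ fails (¬b ∨ c ∨ ¬a)
  T T T F  ✗ fails (¬a ∨ ¬b ∨ ¬c)
  T T T T  ✗ fails (¬d ∨ ¬b ∨ ¬a)
2 of the 16 rows are models.

2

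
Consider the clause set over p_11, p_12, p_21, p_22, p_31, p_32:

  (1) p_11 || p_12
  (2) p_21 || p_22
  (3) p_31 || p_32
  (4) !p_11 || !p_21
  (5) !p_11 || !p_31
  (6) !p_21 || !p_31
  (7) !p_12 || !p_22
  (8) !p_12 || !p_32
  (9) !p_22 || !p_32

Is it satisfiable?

Unsatisfiable

Branch on p_11: set p_11 = true.
(!p_21) alone gives p_21 = false.
(p_22) alone gives p_22 = true.
(!p_31) alone gives p_31 = false.
(p_32) alone gives p_32 = true.
Now (!p_32) is unsatisfied and unit — conflict.
That branch fails; take p_11 = false instead.
(p_12) alone gives p_12 = true.
(!p_22) alone gives p_22 = false.
(p_21) alone gives p_21 = true.
(!p_31) alone gives p_31 = false.
(p_32) alone gives p_32 = true.
Now (!p_32) is unsatisfied and unit — conflict.
Either choice for p_11 ends in contradiction.
No assignment satisfies every clause.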